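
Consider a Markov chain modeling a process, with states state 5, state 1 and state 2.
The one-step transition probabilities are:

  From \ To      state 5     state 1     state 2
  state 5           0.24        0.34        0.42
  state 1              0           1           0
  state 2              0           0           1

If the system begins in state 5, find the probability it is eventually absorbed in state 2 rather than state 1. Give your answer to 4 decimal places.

Let h(s) be the probability of absorption at state 2 starting from transient state s. Then h(state 2) = 1 and h(state 1) = 0. By first-step analysis:
h(state 5) = 0.24·h(state 5) + 0.34·0 + 0.42·1
Solving: h(state 5) = 0.5526.
Starting from state 5, the probability is 0.5526.

0.5526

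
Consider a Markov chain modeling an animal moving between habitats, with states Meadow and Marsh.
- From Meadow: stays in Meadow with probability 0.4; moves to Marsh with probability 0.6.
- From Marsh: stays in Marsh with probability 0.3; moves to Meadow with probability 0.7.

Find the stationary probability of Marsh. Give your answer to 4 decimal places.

0.4615

Let the stationary distribution be π with π = πP and π_1 + π_2 = 1.
π_1 = 0.4·π_1 + 0.7·π_2
Solving with the normalization constraint gives π = (0.5385, 0.4615).
So the stationary probability of Marsh is 0.4615.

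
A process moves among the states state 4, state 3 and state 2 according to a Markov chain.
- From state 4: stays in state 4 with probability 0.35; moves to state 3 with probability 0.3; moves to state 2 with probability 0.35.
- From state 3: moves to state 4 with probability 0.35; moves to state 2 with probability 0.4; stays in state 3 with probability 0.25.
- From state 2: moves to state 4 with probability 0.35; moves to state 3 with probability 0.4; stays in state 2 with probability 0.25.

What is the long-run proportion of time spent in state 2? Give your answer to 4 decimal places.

0.3326

Let the stationary distribution be π with π = πP and π_1 + π_2 + π_3 = 1.
π_1 = 0.35·π_1 + 0.35·π_2 + 0.35·π_3
π_2 = 0.3·π_1 + 0.25·π_2 + 0.4·π_3
Solving with the normalization constraint gives π = (0.3500, 0.3174, 0.3326).
So the stationary probability of state 2 is 0.3326.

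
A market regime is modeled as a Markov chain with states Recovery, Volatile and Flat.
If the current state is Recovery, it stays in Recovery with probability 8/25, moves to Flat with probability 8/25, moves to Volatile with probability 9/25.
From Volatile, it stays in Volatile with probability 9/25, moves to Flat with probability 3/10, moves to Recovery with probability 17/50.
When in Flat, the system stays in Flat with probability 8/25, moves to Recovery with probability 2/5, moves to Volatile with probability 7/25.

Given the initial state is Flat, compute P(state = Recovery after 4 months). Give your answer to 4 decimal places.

0.3518

Propagate the distribution vector 4 months from Flat.
After 0 months: (0.0000, 0.0000, 1.0000)
After 1 month: (0.4000, 0.2800, 0.3200)
After 2 months: (0.3512, 0.3344, 0.3144)
After 3 months: (0.3518, 0.3348, 0.3133)
After 4 months: (0.3518, 0.3349, 0.3133)
P(in Recovery after 4 months) = 0.3518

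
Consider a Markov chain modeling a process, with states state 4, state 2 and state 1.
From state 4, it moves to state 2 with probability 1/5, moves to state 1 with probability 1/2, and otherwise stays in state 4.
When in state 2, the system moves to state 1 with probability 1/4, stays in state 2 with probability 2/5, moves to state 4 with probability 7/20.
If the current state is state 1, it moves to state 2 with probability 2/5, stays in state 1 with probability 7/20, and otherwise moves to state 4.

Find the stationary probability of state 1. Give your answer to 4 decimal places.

0.3608

Let the stationary distribution be π with π = πP and π_1 + π_2 + π_3 = 1.
π_1 = 0.3·π_1 + 0.35·π_2 + 0.25·π_3
π_2 = 0.2·π_1 + 0.4·π_2 + 0.4·π_3
Solving with the normalization constraint gives π = (0.2990, 0.3402, 0.3608).
So the stationary probability of state 1 is 0.3608.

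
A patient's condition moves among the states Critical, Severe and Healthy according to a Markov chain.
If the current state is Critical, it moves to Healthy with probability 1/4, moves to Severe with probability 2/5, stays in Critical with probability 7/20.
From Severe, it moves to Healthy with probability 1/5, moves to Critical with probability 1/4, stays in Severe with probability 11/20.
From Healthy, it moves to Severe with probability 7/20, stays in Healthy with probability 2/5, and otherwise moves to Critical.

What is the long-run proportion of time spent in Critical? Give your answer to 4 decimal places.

Let the stationary distribution be π with π = πP and π_1 + π_2 + π_3 = 1.
π_1 = 0.35·π_1 + 0.25·π_2 + 0.25·π_3
π_2 = 0.4·π_1 + 0.55·π_2 + 0.35·π_3
Solving with the normalization constraint gives π = (0.2778, 0.4549, 0.2674).
So the stationary probability of Critical is 0.2778.

0.2778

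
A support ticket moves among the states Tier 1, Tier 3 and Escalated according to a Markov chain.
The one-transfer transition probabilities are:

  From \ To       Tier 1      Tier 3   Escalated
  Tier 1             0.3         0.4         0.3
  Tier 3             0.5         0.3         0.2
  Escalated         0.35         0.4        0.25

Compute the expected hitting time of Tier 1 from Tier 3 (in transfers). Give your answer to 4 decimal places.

2.1348

Let t(s) be the expected number of transfers to first reach Tier 1 from state s, with t(Tier 1) = 0. Conditioning on the first transfer:
t(Tier 3) = 1 + 0.3·t(Tier 3) + 0.2·t(Escalated)
t(Escalated) = 1 + 0.4·t(Tier 3) + 0.25·t(Escalated)
Solving: t(Tier 3) = 2.1348, t(Escalated) = 2.4719.
Expected transfers from Tier 3 to Tier 1: 2.1348.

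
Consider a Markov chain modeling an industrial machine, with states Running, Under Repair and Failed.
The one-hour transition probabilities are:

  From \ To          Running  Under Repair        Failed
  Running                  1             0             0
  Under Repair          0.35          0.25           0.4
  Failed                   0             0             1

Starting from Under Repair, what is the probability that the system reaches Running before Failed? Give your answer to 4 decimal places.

Let h(s) be the probability of absorption at Running starting from transient state s. Then h(Running) = 1 and h(Failed) = 0. By first-step analysis:
h(Under Repair) = 0.35·1 + 0.25·h(Under Repair) + 0.4·0
Solving: h(Under Repair) = 0.4667.
Starting from Under Repair, the probability is 0.4667.

0.4667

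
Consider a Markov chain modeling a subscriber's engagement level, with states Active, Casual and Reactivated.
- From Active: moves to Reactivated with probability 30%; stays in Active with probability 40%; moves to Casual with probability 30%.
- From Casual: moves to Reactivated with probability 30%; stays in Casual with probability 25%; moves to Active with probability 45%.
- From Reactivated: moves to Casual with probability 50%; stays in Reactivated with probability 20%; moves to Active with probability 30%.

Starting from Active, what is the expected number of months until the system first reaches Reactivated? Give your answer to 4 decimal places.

Let t(s) be the expected number of months to first reach Reactivated from state s, with t(Reactivated) = 0. Conditioning on the first month:
t(Active) = 1 + 0.4·t(Active) + 0.3·t(Casual)
t(Casual) = 1 + 0.45·t(Active) + 0.25·t(Casual)
Solving: t(Active) = 3.3333, t(Casual) = 3.3333.
Expected months from Active to Reactivated: 3.3333.

3.3333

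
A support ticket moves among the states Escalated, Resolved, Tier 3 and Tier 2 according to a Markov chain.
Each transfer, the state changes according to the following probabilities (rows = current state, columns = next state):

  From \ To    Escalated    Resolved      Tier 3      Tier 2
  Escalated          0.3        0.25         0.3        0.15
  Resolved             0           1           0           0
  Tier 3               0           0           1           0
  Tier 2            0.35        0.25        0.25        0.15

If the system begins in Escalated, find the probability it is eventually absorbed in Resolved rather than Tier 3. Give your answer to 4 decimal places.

0.4608

Let h(s) be the probability of absorption at Resolved starting from transient state s. Then h(Resolved) = 1 and h(Tier 3) = 0. By first-step analysis:
h(Escalated) = 0.3·h(Escalated) + 0.25·1 + 0.3·0 + 0.15·h(Tier 2)
h(Tier 2) = 0.35·h(Escalated) + 0.25·1 + 0.25·0 + 0.15·h(Tier 2)
Solving: h(Escalated) = 0.4608, h(Tier 2) = 0.4839.
Starting from Escalated, the probability is 0.4608.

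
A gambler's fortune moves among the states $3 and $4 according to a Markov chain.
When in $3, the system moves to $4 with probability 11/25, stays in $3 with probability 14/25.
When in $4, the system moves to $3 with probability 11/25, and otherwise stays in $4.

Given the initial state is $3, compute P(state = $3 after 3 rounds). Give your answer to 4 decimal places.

0.5009

Propagate the distribution vector 3 rounds from $3.
After 0 rounds: (1.0000, 0.0000)
After 1 round: (0.5600, 0.4400)
After 2 rounds: (0.5072, 0.4928)
After 3 rounds: (0.5009, 0.4991)
P(in $3 after 3 rounds) = 0.5009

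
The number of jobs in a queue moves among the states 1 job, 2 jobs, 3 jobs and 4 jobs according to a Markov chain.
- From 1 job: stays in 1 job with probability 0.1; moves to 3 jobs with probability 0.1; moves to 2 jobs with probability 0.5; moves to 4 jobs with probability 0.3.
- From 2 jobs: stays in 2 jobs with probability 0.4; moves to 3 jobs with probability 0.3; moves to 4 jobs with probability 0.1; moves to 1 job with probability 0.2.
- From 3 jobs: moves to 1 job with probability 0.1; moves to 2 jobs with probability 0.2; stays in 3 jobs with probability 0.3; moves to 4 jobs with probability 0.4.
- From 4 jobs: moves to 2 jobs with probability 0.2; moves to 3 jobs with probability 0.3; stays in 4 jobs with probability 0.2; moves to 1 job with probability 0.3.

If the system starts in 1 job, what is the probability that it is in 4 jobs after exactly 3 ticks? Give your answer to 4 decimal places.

Propagate the distribution vector 3 ticks from 1 job.
After 0 ticks: (1.0000, 0.0000, 0.0000, 0.0000)
After 1 tick: (0.1000, 0.5000, 0.1000, 0.3000)
After 2 ticks: (0.2100, 0.3300, 0.2800, 0.1800)
After 3 ticks: (0.1690, 0.3290, 0.2580, 0.2440)
P(in 4 jobs after 3 ticks) = 0.2440

0.2440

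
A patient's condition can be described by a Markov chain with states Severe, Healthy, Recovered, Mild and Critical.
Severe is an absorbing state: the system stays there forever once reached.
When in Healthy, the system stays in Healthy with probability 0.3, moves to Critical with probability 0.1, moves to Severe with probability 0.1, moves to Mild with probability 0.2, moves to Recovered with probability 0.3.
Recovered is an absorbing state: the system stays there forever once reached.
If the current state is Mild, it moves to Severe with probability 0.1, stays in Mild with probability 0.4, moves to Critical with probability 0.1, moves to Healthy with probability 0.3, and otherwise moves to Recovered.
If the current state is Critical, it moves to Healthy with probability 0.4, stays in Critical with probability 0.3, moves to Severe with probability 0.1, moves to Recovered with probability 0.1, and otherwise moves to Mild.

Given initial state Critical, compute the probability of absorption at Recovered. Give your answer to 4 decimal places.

0.6286

Let h(s) be the probability of absorption at Recovered starting from transient state s. Then h(Recovered) = 1 and h(Severe) = 0. By first-step analysis:
h(Healthy) = 0.1·0 + 0.3·h(Healthy) + 0.3·1 + 0.2·h(Mild) + 0.1·h(Critical)
h(Mild) = 0.1·0 + 0.3·h(Healthy) + 0.1·1 + 0.4·h(Mild) + 0.1·h(Critical)
h(Critical) = 0.1·0 + 0.4·h(Healthy) + 0.1·1 + 0.1·h(Mild) + 0.3·h(Critical)
Solving: h(Healthy) = 0.6952, h(Mild) = 0.6190, h(Critical) = 0.6286.
Starting from Critical, the probability is 0.6286.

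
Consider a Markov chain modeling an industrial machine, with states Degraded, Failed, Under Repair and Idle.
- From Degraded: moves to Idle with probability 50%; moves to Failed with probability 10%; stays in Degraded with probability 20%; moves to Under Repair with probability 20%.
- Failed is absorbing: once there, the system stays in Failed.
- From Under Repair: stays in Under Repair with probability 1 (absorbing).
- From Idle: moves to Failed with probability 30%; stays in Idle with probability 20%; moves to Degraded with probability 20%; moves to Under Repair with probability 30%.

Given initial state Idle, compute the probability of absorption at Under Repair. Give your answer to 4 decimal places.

0.5185

Let h(s) be the probability of absorption at Under Repair starting from transient state s. Then h(Under Repair) = 1 and h(Failed) = 0. By first-step analysis:
h(Degraded) = 0.2·h(Degraded) + 0.1·0 + 0.2·1 + 0.5·h(Idle)
h(Idle) = 0.2·h(Degraded) + 0.3·0 + 0.3·1 + 0.2·h(Idle)
Solving: h(Degraded) = 0.5741, h(Idle) = 0.5185.
Starting from Idle, the probability is 0.5185.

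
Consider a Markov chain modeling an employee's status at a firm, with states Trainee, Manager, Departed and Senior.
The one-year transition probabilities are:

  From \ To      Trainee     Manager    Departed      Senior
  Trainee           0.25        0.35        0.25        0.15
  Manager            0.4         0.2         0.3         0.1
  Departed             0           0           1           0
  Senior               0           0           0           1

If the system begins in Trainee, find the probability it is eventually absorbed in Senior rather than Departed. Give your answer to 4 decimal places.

0.3370

Let h(s) be the probability of absorption at Senior starting from transient state s. Then h(Senior) = 1 and h(Departed) = 0. By first-step analysis:
h(Trainee) = 0.25·h(Trainee) + 0.35·h(Manager) + 0.25·0 + 0.15·1
h(Manager) = 0.4·h(Trainee) + 0.2·h(Manager) + 0.3·0 + 0.1·1
Solving: h(Trainee) = 0.3370, h(Manager) = 0.2935.
Starting from Trainee, the probability is 0.3370.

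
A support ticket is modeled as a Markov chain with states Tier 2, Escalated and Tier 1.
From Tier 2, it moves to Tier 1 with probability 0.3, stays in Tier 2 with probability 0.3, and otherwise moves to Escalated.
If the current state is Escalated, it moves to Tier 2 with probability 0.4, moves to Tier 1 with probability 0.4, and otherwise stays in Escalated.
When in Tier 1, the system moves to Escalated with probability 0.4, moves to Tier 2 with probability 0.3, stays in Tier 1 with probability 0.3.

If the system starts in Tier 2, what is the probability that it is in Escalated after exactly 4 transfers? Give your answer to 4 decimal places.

0.3328

Propagate the distribution vector 4 transfers from Tier 2.
After 0 transfers: (1.0000, 0.0000, 0.0000)
After 1 transfer: (0.3000, 0.4000, 0.3000)
After 2 transfers: (0.3400, 0.3200, 0.3400)
After 3 transfers: (0.3320, 0.3360, 0.3320)
After 4 transfers: (0.3336, 0.3328, 0.3336)
P(in Escalated after 4 transfers) = 0.3328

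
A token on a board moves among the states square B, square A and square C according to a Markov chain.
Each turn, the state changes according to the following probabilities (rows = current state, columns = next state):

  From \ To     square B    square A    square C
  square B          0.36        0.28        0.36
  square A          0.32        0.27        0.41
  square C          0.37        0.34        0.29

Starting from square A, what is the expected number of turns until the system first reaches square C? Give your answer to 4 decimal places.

2.5424

Let t(s) be the expected number of turns to first reach square C from state s, with t(square C) = 0. Conditioning on the first turn:
t(square B) = 1 + 0.36·t(square B) + 0.28·t(square A)
t(square A) = 1 + 0.32·t(square B) + 0.27·t(square A)
Solving: t(square B) = 2.6748, t(square A) = 2.5424.
Expected turns from square A to square C: 2.5424.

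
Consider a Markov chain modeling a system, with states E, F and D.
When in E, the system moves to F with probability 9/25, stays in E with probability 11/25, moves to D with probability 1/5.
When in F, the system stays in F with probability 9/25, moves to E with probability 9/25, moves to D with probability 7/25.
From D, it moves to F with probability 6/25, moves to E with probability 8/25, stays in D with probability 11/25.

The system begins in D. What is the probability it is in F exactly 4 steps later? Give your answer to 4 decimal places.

0.3237

Propagate the distribution vector 4 steps from D.
After 0 steps: (0.0000, 0.0000, 1.0000)
After 1 step: (0.3200, 0.2400, 0.4400)
After 2 steps: (0.3680, 0.3072, 0.3248)
After 3 steps: (0.3764, 0.3210, 0.3025)
After 4 steps: (0.3780, 0.3237, 0.2983)
P(in F after 4 steps) = 0.3237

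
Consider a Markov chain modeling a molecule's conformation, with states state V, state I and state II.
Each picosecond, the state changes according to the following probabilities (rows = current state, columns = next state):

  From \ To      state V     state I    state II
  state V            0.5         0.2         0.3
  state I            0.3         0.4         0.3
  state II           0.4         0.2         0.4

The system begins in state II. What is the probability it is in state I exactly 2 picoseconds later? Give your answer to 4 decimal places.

Sum over the intermediate state after 1 picosecond:
P = P(state II→state V)·P(state V→state I) + P(state II→state I)·P(state I→state I) + P(state II→state II)·P(state II→state I)
  = 0.4×0.2 + 0.2×0.4 + 0.4×0.2
  = 0.0800 + 0.0800 + 0.0800 = 0.2400

0.2400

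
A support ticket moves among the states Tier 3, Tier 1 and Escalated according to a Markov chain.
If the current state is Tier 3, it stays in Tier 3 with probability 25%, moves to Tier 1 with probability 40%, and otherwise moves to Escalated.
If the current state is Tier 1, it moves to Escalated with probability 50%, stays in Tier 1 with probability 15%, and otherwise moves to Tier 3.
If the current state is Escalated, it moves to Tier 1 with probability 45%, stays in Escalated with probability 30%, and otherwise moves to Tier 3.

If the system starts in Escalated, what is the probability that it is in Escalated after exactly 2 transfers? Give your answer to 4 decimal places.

Sum over the intermediate state after 1 transfer:
P = P(Escalated→Tier 3)·P(Tier 3→Escalated) + P(Escalated→Tier 1)·P(Tier 1→Escalated) + P(Escalated→Escalated)·P(Escalated→Escalated)
  = 0.25×0.35 + 0.45×0.5 + 0.3×0.3
  = 0.0875 + 0.2250 + 0.0900 = 0.4025

0.4025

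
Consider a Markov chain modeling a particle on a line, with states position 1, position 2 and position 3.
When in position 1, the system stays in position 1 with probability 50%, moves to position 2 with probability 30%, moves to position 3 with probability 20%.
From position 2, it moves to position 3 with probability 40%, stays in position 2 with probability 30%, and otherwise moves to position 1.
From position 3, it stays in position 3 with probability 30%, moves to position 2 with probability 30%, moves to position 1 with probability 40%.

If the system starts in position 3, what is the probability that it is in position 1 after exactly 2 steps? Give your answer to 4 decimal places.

0.4100

Sum over the intermediate state after 1 step:
P = P(position 3→position 1)·P(position 1→position 1) + P(position 3→position 2)·P(position 2→position 1) + P(position 3→position 3)·P(position 3→position 1)
  = 0.4×0.5 + 0.3×0.3 + 0.3×0.4
  = 0.2000 + 0.0900 + 0.1200 = 0.4100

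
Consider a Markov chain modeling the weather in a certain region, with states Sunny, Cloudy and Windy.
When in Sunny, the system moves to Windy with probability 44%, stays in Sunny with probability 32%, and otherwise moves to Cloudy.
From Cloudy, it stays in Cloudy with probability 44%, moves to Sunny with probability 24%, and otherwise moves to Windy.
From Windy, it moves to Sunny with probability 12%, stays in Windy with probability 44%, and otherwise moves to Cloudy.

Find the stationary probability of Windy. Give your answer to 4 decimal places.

0.3922

Let the stationary distribution be π with π = πP and π_1 + π_2 + π_3 = 1.
π_1 = 0.32·π_1 + 0.24·π_2 + 0.12·π_3
π_2 = 0.24·π_1 + 0.44·π_2 + 0.44·π_3
Solving with the normalization constraint gives π = (0.2097, 0.3981, 0.3922).
So the stationary probability of Windy is 0.3922.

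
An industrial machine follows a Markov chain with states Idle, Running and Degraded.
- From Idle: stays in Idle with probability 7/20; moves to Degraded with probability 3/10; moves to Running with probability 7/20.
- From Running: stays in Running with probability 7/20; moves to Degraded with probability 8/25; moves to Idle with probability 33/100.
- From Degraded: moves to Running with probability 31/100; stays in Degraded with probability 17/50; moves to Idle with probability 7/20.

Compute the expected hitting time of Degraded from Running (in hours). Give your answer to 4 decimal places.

3.1922

Let t(s) be the expected number of hours to first reach Degraded from state s, with t(Degraded) = 0. Conditioning on the first hour:
t(Idle) = 1 + 0.35·t(Idle) + 0.35·t(Running)
t(Running) = 1 + 0.33·t(Idle) + 0.35·t(Running)
Solving: t(Idle) = 3.2573, t(Running) = 3.1922.
Expected hours from Running to Degraded: 3.1922.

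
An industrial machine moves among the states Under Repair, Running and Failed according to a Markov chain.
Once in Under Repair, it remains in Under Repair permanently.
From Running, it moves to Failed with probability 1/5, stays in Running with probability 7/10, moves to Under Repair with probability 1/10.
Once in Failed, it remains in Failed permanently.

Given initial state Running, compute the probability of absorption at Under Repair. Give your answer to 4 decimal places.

0.3333

Let h(s) be the probability of absorption at Under Repair starting from transient state s. Then h(Under Repair) = 1 and h(Failed) = 0. By first-step analysis:
h(Running) = 0.1·1 + 0.7·h(Running) + 0.2·0
Solving: h(Running) = 0.3333.
Starting from Running, the probability is 0.3333.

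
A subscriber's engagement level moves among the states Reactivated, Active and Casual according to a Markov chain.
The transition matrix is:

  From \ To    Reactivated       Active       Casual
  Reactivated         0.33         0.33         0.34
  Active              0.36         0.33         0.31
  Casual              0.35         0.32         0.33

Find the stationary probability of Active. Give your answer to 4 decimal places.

Let the stationary distribution be π with π = πP and π_1 + π_2 + π_3 = 1.
π_1 = 0.33·π_1 + 0.36·π_2 + 0.35·π_3
π_2 = 0.33·π_1 + 0.33·π_2 + 0.32·π_3
Solving with the normalization constraint gives π = (0.3463, 0.3267, 0.3269).
So the stationary probability of Active is 0.3267.

0.3267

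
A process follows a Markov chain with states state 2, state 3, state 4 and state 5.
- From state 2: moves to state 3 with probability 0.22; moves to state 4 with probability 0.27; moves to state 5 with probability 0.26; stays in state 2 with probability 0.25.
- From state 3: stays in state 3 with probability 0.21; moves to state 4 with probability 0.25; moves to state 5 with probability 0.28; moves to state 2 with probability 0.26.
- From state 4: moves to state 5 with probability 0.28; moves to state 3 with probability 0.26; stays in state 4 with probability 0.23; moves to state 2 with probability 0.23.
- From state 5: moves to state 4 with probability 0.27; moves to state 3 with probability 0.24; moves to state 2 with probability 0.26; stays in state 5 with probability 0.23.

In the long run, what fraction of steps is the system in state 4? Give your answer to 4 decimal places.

Let the stationary distribution be π with π = πP and π_1 + π_2 + π_3 + π_4 = 1.
π_1 = 0.25·π_1 + 0.26·π_2 + 0.23·π_3 + 0.26·π_4
π_2 = 0.22·π_1 + 0.21·π_2 + 0.26·π_3 + 0.24·π_4
π_3 = 0.27·π_1 + 0.25·π_2 + 0.23·π_3 + 0.27·π_4
Solving with the normalization constraint gives π = (0.2498, 0.2331, 0.2551, 0.2619).
So the stationary probability of state 4 is 0.2551.

0.2551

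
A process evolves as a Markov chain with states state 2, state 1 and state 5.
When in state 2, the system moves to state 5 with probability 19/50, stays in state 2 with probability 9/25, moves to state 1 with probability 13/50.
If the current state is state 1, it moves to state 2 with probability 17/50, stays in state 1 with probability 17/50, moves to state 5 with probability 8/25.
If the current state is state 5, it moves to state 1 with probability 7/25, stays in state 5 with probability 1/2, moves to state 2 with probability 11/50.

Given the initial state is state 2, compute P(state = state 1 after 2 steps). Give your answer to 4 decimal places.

Sum over the intermediate state after 1 step:
P = P(state 2→state 2)·P(state 2→state 1) + P(state 2→state 1)·P(state 1→state 1) + P(state 2→state 5)·P(state 5→state 1)
  = 0.36×0.26 + 0.26×0.34 + 0.38×0.28
  = 0.0936 + 0.0884 + 0.1064 = 0.2884

0.2884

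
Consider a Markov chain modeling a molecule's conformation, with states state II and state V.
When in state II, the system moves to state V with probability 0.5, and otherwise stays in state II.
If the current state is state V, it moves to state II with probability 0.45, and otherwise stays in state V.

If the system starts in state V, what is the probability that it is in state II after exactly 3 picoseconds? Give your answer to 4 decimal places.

Propagate the distribution vector 3 picoseconds from state V.
After 0 picoseconds: (0.0000, 1.0000)
After 1 picosecond: (0.4500, 0.5500)
After 2 picoseconds: (0.4725, 0.5275)
After 3 picoseconds: (0.4736, 0.5264)
P(in state II after 3 picoseconds) = 0.4736

0.4736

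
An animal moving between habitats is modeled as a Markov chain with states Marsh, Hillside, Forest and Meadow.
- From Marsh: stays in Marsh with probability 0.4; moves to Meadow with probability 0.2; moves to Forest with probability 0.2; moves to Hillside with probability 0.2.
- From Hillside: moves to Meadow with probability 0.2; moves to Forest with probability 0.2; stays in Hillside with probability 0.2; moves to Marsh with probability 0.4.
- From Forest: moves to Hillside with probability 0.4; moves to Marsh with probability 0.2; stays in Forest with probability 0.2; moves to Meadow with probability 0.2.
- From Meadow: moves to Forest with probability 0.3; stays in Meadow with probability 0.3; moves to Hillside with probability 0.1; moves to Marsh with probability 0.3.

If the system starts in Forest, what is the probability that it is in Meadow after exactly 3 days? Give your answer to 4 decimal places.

0.2220

Propagate the distribution vector 3 days from Forest.
After 0 days: (0.0000, 0.0000, 1.0000, 0.0000)
After 1 day: (0.2000, 0.4000, 0.2000, 0.2000)
After 2 days: (0.3400, 0.2200, 0.2200, 0.2200)
After 3 days: (0.3340, 0.2220, 0.2220, 0.2220)
P(in Meadow after 3 days) = 0.2220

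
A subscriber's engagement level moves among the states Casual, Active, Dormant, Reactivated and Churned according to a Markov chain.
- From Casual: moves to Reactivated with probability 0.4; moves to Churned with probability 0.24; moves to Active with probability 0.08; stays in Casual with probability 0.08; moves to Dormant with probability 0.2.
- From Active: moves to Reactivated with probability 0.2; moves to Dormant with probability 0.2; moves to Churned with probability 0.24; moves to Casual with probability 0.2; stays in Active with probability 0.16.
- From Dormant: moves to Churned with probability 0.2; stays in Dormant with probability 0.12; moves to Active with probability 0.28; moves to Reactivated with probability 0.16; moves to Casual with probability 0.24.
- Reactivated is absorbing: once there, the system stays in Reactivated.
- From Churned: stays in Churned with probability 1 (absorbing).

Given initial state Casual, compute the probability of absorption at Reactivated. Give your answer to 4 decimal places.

0.5867

Let h(s) be the probability of absorption at Reactivated starting from transient state s. Then h(Reactivated) = 1 and h(Churned) = 0. By first-step analysis:
h(Casual) = 0.08·h(Casual) + 0.08·h(Active) + 0.2·h(Dormant) + 0.4·1 + 0.24·0
h(Active) = 0.2·h(Casual) + 0.16·h(Active) + 0.2·h(Dormant) + 0.2·1 + 0.24·0
h(Dormant) = 0.24·h(Casual) + 0.28·h(Active) + 0.12·h(Dormant) + 0.16·1 + 0.2·0
Solving: h(Casual) = 0.5867, h(Active) = 0.4968, h(Dormant) = 0.4999.
Starting from Casual, the probability is 0.5867.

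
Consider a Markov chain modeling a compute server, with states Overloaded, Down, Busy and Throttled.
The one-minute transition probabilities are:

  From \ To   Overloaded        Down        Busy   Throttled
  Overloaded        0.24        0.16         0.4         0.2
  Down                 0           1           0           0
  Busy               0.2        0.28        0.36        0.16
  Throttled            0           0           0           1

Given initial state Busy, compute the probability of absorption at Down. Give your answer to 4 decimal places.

Let h(s) be the probability of absorption at Down starting from transient state s. Then h(Down) = 1 and h(Throttled) = 0. By first-step analysis:
h(Overloaded) = 0.24·h(Overloaded) + 0.16·1 + 0.4·h(Busy) + 0.2·0
h(Busy) = 0.2·h(Overloaded) + 0.28·1 + 0.36·h(Busy) + 0.16·0
Solving: h(Overloaded) = 0.5276, h(Busy) = 0.6024.
Starting from Busy, the probability is 0.6024.

0.6024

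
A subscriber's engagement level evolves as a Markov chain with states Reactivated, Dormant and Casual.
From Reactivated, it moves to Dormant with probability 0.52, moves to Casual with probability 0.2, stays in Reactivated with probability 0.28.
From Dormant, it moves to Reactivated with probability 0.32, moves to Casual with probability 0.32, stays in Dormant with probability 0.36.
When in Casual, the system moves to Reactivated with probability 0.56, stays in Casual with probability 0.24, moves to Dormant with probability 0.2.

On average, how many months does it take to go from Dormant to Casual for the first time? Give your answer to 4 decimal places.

3.5326

Let t(s) be the expected number of months to first reach Casual from state s, with t(Casual) = 0. Conditioning on the first month:
t(Reactivated) = 1 + 0.28·t(Reactivated) + 0.52·t(Dormant)
t(Dormant) = 1 + 0.32·t(Reactivated) + 0.36·t(Dormant)
Solving: t(Reactivated) = 3.9402, t(Dormant) = 3.5326.
Expected months from Dormant to Casual: 3.5326.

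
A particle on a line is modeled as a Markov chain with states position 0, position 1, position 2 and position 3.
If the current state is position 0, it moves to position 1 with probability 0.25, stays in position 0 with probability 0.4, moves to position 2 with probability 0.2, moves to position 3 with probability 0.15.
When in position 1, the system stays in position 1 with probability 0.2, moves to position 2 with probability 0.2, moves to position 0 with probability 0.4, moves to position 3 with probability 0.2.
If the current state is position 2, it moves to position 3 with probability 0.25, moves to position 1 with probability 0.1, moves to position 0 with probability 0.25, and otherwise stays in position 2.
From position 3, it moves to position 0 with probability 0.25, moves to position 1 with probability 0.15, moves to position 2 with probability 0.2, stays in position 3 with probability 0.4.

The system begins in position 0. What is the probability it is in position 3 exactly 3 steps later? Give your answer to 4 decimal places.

Propagate the distribution vector 3 steps from position 0.
After 0 steps: (1.0000, 0.0000, 0.0000, 0.0000)
After 1 step: (0.4000, 0.2500, 0.2000, 0.1500)
After 2 steps: (0.3475, 0.1925, 0.2400, 0.2200)
After 3 steps: (0.3310, 0.1824, 0.2480, 0.2386)
P(in position 3 after 3 steps) = 0.2386

0.2386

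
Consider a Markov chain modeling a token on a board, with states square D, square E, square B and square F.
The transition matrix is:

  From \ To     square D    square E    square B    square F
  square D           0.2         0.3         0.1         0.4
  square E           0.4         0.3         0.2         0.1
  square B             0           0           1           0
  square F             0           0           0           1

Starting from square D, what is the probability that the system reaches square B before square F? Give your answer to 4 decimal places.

Let h(s) be the probability of absorption at square B starting from transient state s. Then h(square B) = 1 and h(square F) = 0. By first-step analysis:
h(square D) = 0.2·h(square D) + 0.3·h(square E) + 0.1·1 + 0.4·0
h(square E) = 0.4·h(square D) + 0.3·h(square E) + 0.2·1 + 0.1·0
Solving: h(square D) = 0.2955, h(square E) = 0.4545.
Starting from square D, the probability is 0.2955.

0.2955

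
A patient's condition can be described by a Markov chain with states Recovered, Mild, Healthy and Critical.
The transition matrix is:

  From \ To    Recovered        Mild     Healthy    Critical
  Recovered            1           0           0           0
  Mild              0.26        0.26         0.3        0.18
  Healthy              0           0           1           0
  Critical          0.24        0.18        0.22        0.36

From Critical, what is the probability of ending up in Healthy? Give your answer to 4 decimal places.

0.4914

Let h(s) be the probability of absorption at Healthy starting from transient state s. Then h(Healthy) = 1 and h(Recovered) = 0. By first-step analysis:
h(Mild) = 0.26·0 + 0.26·h(Mild) + 0.3·1 + 0.18·h(Critical)
h(Critical) = 0.24·0 + 0.18·h(Mild) + 0.22·1 + 0.36·h(Critical)
Solving: h(Mild) = 0.5249, h(Critical) = 0.4914.
Starting from Critical, the probability is 0.4914.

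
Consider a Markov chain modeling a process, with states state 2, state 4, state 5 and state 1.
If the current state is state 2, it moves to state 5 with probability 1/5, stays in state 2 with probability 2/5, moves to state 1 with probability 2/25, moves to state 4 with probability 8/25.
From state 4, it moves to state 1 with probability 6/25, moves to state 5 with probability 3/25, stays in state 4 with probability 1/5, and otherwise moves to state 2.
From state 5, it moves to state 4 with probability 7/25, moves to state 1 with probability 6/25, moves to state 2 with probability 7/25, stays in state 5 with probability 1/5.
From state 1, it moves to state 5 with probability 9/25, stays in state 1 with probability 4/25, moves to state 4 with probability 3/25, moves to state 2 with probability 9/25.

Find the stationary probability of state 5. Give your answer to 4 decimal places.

0.2067

Let the stationary distribution be π with π = πP and π_1 + π_2 + π_3 + π_4 = 1.
π_1 = 0.4·π_1 + 0.44·π_2 + 0.28·π_3 + 0.36·π_4
π_2 = 0.32·π_1 + 0.2·π_2 + 0.28·π_3 + 0.12·π_4
π_3 = 0.2·π_1 + 0.12·π_2 + 0.2·π_3 + 0.36·π_4
Solving with the normalization constraint gives π = (0.3785, 0.2487, 0.2067, 0.1661).
So the stationary probability of state 5 is 0.2067.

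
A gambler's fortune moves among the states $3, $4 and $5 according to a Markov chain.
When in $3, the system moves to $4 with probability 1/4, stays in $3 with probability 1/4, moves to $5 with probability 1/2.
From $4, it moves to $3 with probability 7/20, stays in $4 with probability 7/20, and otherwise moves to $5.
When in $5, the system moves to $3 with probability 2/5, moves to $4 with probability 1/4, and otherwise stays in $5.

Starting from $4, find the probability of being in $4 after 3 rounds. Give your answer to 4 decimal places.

0.2785

Propagate the distribution vector 3 rounds from $4.
After 0 rounds: (0.0000, 1.0000, 0.0000)
After 1 round: (0.3500, 0.3500, 0.3000)
After 2 rounds: (0.3300, 0.2850, 0.3850)
After 3 rounds: (0.3363, 0.2785, 0.3853)
P(in $4 after 3 rounds) = 0.2785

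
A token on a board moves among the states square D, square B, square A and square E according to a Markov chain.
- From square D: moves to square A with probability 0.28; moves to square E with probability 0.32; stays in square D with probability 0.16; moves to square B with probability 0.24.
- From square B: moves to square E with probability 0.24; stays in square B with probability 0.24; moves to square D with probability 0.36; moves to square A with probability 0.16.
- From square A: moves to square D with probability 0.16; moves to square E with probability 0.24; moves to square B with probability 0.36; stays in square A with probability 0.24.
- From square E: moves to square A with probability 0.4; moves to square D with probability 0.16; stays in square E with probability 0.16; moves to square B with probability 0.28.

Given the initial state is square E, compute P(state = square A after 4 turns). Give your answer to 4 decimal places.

0.2645

Propagate the distribution vector 4 turns from square E.
After 0 turns: (0.0000, 0.0000, 0.0000, 1.0000)
After 1 turn: (0.1600, 0.2800, 0.4000, 0.1600)
After 2 turns: (0.2160, 0.2944, 0.2496, 0.2400)
After 3 turns: (0.2189, 0.2796, 0.2635, 0.2381)
After 4 turns: (0.2159, 0.2811, 0.2645, 0.2385)
P(in square A after 4 turns) = 0.2645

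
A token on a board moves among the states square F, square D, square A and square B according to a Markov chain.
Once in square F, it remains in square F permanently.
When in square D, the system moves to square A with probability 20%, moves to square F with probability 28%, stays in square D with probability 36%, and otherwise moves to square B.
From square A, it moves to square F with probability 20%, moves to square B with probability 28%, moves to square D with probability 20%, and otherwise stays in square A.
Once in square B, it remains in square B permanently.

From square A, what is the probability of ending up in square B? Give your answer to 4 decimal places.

Let h(s) be the probability of absorption at square B starting from transient state s. Then h(square B) = 1 and h(square F) = 0. By first-step analysis:
h(square D) = 0.28·0 + 0.36·h(square D) + 0.2·h(square A) + 0.16·1
h(square A) = 0.2·0 + 0.2·h(square D) + 0.32·h(square A) + 0.28·1
Solving: h(square D) = 0.4170, h(square A) = 0.5344.
Starting from square A, the probability is 0.5344.

0.5344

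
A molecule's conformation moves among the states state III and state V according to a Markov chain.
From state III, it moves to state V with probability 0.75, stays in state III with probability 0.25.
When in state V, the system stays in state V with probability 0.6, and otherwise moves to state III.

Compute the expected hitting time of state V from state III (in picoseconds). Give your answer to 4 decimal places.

Let t(s) be the expected number of picoseconds to first reach state V from state s, with t(state V) = 0. Conditioning on the first picosecond:
t(state III) = 1 + 0.25·t(state III)
Solving: t(state III) = 1.3333.
Expected picoseconds from state III to state V: 1.3333.

1.3333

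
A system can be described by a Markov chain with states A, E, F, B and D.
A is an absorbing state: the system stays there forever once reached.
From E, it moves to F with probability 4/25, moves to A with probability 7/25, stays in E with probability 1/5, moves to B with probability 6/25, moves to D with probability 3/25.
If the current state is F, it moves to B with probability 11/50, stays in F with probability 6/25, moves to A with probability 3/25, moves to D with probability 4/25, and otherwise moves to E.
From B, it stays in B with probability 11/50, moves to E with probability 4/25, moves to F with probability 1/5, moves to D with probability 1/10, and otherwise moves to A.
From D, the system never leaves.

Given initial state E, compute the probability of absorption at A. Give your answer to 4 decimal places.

Let h(s) be the probability of absorption at A starting from transient state s. Then h(A) = 1 and h(D) = 0. By first-step analysis:
h(E) = 0.28·1 + 0.2·h(E) + 0.16·h(F) + 0.24·h(B) + 0.12·0
h(F) = 0.12·1 + 0.26·h(E) + 0.24·h(F) + 0.22·h(B) + 0.16·0
h(B) = 0.32·1 + 0.16·h(E) + 0.2·h(F) + 0.22·h(B) + 0.1·0
Solving: h(E) = 0.6792, h(F) = 0.5934, h(B) = 0.7017.
Starting from E, the probability is 0.6792.

0.6792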